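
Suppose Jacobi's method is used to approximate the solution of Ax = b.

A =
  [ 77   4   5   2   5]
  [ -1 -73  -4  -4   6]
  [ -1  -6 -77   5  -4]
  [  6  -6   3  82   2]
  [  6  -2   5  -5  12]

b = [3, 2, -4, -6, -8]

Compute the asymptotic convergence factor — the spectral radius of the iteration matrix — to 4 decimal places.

0.2970

Let D = diag(77, -73, -77, 82, 12); L, U the strict triangles.
Jacobi T = -D⁻¹(L+U): T[3,4] = -(2)/(82) = -0.0244; T[3,3] = 0.
  T[0,:] = [+0.0000  -0.0519  -0.0649  -0.0260  -0.0649]
  T[1,:] = [-0.0137  +0.0000  -0.0548  -0.0548  +0.0822]
  T[2,:] = [-0.0130  -0.0779  +0.0000  +0.0649  -0.0519]
  T[3,:] = [-0.0732  +0.0732  -0.0366  +0.0000  -0.0244]
  T[4,:] = [-0.5000  +0.1667  -0.4167  +0.4167  +0.0000]
|eigenvalues of T|: 0.2970, 0.1568, 0.1568, 0.0734, 0.0439.
ρ = 0.2970; 0.2970 < 1 ⇒ converges.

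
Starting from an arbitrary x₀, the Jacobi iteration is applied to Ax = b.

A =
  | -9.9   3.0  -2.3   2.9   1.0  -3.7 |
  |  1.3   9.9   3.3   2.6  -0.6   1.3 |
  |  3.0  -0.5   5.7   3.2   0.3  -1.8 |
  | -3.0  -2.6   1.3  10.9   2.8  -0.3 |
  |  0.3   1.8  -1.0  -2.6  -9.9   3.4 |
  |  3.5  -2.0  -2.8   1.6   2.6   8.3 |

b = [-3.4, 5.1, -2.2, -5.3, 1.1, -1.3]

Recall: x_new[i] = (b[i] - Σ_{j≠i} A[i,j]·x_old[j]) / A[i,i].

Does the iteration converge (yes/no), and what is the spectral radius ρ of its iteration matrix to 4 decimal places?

yes, ρ = 0.8779

Write A = D+L+U with D = diag(-9.9, 9.9, 5.7, 10.9, -9.9, 8.3).
Jacobi T = -D⁻¹(L+U): T[1,5] = -(1.3)/(9.9) = -0.1313; T[1,1] = 0.
  T[0,:] = [+0.0000, +0.3030, -0.2323, +0.2929, +0.1010, -0.3737]
  T[1,:] = [-0.1313, +0.0000, -0.3333, -0.2626, +0.0606, -0.1313]
  T[2,:] = [-0.5263, +0.0877, +0.0000, -0.5614, -0.0526, +0.3158]
  T[3,:] = [+0.2752, +0.2385, -0.1193, +0.0000, -0.2569, +0.0275]
  T[4,:] = [+0.0303, +0.1818, -0.1010, -0.2626, +0.0000, +0.3434]
  T[5,:] = [-0.4217, +0.2410, +0.3373, -0.1928, -0.3133, +0.0000]
|eigenvalues of T|: 0.8779, 0.4905, 0.4905, 0.4778, 0.1602, 0.1220.
spectral radius ρ = 0.8779; 0.8779 < 1: convergent.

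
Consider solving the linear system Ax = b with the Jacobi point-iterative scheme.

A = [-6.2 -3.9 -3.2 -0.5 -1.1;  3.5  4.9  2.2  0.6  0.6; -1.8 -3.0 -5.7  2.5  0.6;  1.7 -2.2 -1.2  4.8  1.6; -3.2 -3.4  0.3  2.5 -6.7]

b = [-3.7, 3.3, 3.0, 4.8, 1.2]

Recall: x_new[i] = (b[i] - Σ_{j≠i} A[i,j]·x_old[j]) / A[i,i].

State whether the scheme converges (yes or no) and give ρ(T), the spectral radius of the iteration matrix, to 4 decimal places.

Split A = D + L + U, D = diag(-6.2, 4.9, -5.7, 4.8, -6.7).
Jacobi T = -D⁻¹(L+U): T[4,0] = -(-3.2)/(-6.7) = -0.4776; T[4,4] = 0.
  T[0,:] = [+0.0000  -0.6290  -0.5161  -0.0806  -0.1774]
  T[1,:] = [-0.7143  +0.0000  -0.4490  -0.1224  -0.1224]
  T[2,:] = [-0.3158  -0.5263  +0.0000  +0.4386  +0.1053]
  T[3,:] = [-0.3542  +0.4583  +0.2500  +0.0000  -0.3333]
  T[4,:] = [-0.4776  -0.5075  +0.0448  +0.3731  +0.0000]
moduli |λ_i(T)| = 1.1216, 0.7334, 0.3377, 0.3377, 0.1751.
ρ = 1.1216; 1.1216 > 1 ⇒ diverges.

no, ρ = 1.1216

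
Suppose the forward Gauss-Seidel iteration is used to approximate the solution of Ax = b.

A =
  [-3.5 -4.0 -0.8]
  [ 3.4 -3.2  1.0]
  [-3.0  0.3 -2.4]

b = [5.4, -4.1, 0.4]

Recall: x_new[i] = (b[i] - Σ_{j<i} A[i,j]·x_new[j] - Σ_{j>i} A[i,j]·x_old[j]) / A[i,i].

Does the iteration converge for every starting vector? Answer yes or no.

no

Let D = diag(-3.5, -3.2, -2.4); L, U the strict triangles.
GS T = -(D+L)⁻¹U: row 0 first, T[0,1] = -(-4)/(-3.5) = -1.1429; later rows by forward substitution.
  T[0,:] = [+0.0000  -1.1429  -0.2286]
  T[1,:] = [+0.0000  -1.2143  +0.0696]
  T[2,:] = [+0.0000  +1.2768  +0.2944]
|λ(T)| sorted: 1.2711, 0.3512, 0.0000.
ρ(T) = max|λ| = 1.2711; 1.2711 > 1, so it fails to converge.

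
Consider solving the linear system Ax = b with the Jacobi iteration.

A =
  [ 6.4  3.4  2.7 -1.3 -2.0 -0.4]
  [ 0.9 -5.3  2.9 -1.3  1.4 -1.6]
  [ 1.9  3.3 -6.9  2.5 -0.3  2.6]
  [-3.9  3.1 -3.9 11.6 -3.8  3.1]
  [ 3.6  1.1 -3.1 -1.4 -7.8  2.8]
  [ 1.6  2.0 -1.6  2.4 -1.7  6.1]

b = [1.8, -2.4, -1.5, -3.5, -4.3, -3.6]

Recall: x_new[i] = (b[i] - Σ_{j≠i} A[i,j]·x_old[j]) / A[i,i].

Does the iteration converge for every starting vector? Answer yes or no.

no

Diagonal D = diag(6.4, -5.3, -6.9, 11.6, -7.8, 6.1); L, U strict lower/upper.
Jacobi: T = -D⁻¹(L+U), T[1,3] = -(-1.3)/(-5.3) = -0.2453; T[1,1] = 0.
  T[0,:] = [+0.0000  -0.5312  -0.4219  +0.2031  +0.3125  +0.0625]
  T[1,:] = [+0.1698  +0.0000  +0.5472  -0.2453  +0.2642  -0.3019]
  T[2,:] = [+0.2754  +0.4783  +0.0000  +0.3623  -0.0435  +0.3768]
  T[3,:] = [+0.3362  -0.2672  +0.3362  +0.0000  +0.3276  -0.2672]
  T[4,:] = [+0.4615  +0.1410  -0.3974  -0.1795  +0.0000  +0.3590]
  T[5,:] = [-0.2623  -0.3279  +0.2623  -0.3934  +0.2787  +0.0000]
|roots of det(T-λI)|: 1.1948, 0.7166, 0.7166, 0.4150, 0.3350, 0.1280.
ρ(T) = max|λ| = 1.1948; 1.1948 > 1 ⇒ diverges.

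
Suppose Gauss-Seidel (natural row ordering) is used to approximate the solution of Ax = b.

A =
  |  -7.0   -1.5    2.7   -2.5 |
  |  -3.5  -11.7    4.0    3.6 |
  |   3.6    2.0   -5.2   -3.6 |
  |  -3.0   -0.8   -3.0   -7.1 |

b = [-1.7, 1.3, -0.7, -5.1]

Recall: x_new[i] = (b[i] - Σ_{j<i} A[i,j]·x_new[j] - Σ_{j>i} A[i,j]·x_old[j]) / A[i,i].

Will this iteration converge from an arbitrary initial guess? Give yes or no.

yes

Diagonal D = diag(-7, -11.7, -5.2, -7.1); L, U strict lower/upper.
GS T = -(D+L)⁻¹U: row 0 first, T[0,1] = -(-1.5)/(-7) = -0.2143; later rows by forward substitution.
  T[0,:] = [+0.0000 -0.2143 +0.3857 -0.3571]
  T[1,:] = [+0.0000 +0.0641 +0.2265 +0.4145]
  T[2,:] = [+0.0000 -0.1237 +0.3541 -0.7801]
  T[3,:] = [+0.0000 +0.1356 -0.3381 +0.4338]
|λ(T)| sorted: 0.9221, 0.1914, 0.1214, 0.0000.
ρ(T) = max|λ| = 0.9221; 0.9221 < 1: convergent.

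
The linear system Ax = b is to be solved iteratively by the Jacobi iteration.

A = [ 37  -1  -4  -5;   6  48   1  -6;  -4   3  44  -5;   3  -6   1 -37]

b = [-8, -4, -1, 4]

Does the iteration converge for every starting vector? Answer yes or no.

yes

A = D + L + U where D = diag(37, 48, 44, -37).
Jacobi: T = -D⁻¹(L+U), T[2,1] = -(3)/(44) = -0.0682; T[2,2] = 0.
  T[0,:] = [+0.0000 +0.0270 +0.1081 +0.1351]
  T[1,:] = [-0.1250 +0.0000 -0.0208 +0.1250]
  T[2,:] = [+0.0909 -0.0682 +0.0000 +0.1136]
  T[3,:] = [+0.0811 -0.1622 +0.0270 +0.0000]
|λ(T)| sorted: 0.1993, 0.1692, 0.1692, 0.0778.
ρ = 0.1993; 0.1993 < 1: convergent.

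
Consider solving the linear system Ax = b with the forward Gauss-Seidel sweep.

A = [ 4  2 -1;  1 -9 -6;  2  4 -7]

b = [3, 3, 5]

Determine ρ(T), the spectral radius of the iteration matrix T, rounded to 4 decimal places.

Let D = diag(4, -9, -7); L, U the strict triangles.
T_GS = -(D+L)⁻¹U: row 0 first, T[0,2] = -(-1)/(4) = +0.2500; later rows by forward substitution.
  T[0,:] = [+0.0000 -0.5000 +0.2500]
  T[1,:] = [+0.0000 -0.0556 -0.6389]
  T[2,:] = [+0.0000 -0.1746 -0.2937]
|λ(T)| sorted: 0.5292, 0.1800, 0.0000.
ρ = 0.5292; 0.5292 < 1, so it converges for any x₀.

0.5292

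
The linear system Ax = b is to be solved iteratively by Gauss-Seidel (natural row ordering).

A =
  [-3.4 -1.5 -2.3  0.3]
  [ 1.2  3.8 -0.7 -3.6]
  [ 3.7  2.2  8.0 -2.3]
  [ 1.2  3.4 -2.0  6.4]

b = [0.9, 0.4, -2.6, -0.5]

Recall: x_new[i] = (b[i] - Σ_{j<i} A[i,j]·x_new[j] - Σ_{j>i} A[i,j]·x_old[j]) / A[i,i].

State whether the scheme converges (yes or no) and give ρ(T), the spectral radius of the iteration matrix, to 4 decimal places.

Let D = diag(-3.4, 3.8, 8, 6.4); L, U the strict triangles.
GS T = -(D+L)⁻¹U: row 0 first, T[0,1] = -(-1.5)/(-3.4) = -0.4412; later rows by forward substitution.
  T[0,:] = [+0.0000, -0.4412, -0.6765, +0.0882]
  T[1,:] = [+0.0000, +0.1393, +0.3978, +0.9195]
  T[2,:] = [+0.0000, +0.1657, +0.2035, -0.0062]
  T[3,:] = [+0.0000, +0.0605, -0.0209, -0.5070]
eigenvalue magnitudes: 0.5984, 0.4504, 0.0163, 0.0000.
ρ = 0.5984; 0.5984 < 1: convergent.

yes, ρ = 0.5984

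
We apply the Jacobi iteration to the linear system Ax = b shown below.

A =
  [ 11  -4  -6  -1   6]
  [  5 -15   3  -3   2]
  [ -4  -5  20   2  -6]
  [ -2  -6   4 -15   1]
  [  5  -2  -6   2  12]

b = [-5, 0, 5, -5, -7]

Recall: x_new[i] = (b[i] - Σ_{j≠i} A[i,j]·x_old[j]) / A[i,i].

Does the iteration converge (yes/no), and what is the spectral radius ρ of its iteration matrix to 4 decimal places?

Let D = diag(11, -15, 20, -15, 12); L, U the strict triangles.
Jacobi: T = -D⁻¹(L+U), T[0,4] = -(6)/(11) = -0.5455; T[0,0] = 0.
  T[0,:] = [+0.0000 +0.3636 +0.5455 +0.0909 -0.5455]
  T[1,:] = [+0.3333 +0.0000 +0.2000 -0.2000 +0.1333]
  T[2,:] = [+0.2000 +0.2500 +0.0000 -0.1000 +0.3000]
  T[3,:] = [-0.1333 -0.4000 +0.2667 +0.0000 +0.0667]
  T[4,:] = [-0.4167 +0.1667 +0.5000 -0.1667 +0.0000]
moduli |λ_i(T)| = 0.8336, 0.6381, 0.3804, 0.3480, 0.2279.
spectral radius ρ = 0.8336; 0.8336 < 1 ⇒ converges.

yes, ρ = 0.8336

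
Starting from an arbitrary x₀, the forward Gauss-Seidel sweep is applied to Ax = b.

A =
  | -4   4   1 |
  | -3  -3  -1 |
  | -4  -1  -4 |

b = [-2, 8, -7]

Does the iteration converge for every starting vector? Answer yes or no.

Split A = D + L + U, D = diag(-4, -3, -4).
T_GS = -(D+L)⁻¹U: row 0 first, T[0,2] = -(1)/(-4) = +0.2500; later rows by forward substitution.
  T[0,:] = [+0.0000 +1.0000 +0.2500]
  T[1,:] = [+0.0000 -1.0000 -0.5833]
  T[2,:] = [+0.0000 -0.7500 -0.1042]
eigenvalue magnitudes: 1.3509, 0.2467, 0.0000.
spectral radius ρ = 1.3509; 1.3509 > 1, so it fails to converge.

no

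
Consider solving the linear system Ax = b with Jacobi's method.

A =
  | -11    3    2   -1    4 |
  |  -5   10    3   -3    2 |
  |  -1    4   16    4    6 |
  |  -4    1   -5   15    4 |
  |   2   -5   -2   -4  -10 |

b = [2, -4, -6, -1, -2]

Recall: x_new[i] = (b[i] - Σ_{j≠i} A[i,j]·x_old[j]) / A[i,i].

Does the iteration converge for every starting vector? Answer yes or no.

yes

Diagonal D = diag(-11, 10, 16, 15, -10); L, U strict lower/upper.
Jacobi: T = -D⁻¹(L+U), T[0,2] = -(2)/(-11) = +0.1818; T[0,0] = 0.
  T[0,:] = [+0.0000, +0.2727, +0.1818, -0.0909, +0.3636]
  T[1,:] = [+0.5000, +0.0000, -0.3000, +0.3000, -0.2000]
  T[2,:] = [+0.0625, -0.2500, +0.0000, -0.2500, -0.3750]
  T[3,:] = [+0.2667, -0.0667, +0.3333, +0.0000, -0.2667]
  T[4,:] = [+0.2000, -0.5000, -0.2000, -0.4000, +0.0000]
|roots of det(T-λI)|: 0.8811, 0.4367, 0.4367, 0.3163, 0.3163.
ρ = 0.8811; 0.8811 < 1, so it converges for any x₀.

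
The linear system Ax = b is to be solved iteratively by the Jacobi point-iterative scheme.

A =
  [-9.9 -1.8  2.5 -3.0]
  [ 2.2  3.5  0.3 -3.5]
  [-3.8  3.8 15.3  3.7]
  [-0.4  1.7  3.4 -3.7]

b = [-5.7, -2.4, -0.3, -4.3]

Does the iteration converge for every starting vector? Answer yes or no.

yes

Split A = D + L + U, D = diag(-9.9, 3.5, 15.3, -3.7).
T_J = -D⁻¹(L+U): T[3,0] = -(-0.4)/(-3.7) = -0.1081; T[3,3] = 0.
  T[0,:] = [+0.0000, -0.1818, +0.2525, -0.3030]
  T[1,:] = [-0.6286, +0.0000, -0.0857, +1.0000]
  T[2,:] = [+0.2484, -0.2484, +0.0000, -0.2418]
  T[3,:] = [-0.1081, +0.4595, +0.9189, +0.0000]
eigenvalue magnitudes: 0.7297, 0.5677, 0.5677, 0.2607.
ρ(T) = max|λ| = 0.7297; 0.7297 < 1, so it converges for any x₀.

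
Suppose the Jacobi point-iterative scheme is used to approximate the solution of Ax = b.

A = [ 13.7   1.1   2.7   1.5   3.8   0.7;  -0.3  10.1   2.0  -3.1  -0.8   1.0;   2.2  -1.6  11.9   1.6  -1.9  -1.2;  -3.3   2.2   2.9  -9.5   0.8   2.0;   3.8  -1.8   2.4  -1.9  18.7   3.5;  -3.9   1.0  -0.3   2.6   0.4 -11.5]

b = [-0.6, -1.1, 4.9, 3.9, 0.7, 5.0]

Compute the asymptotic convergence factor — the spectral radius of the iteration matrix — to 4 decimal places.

0.5034

Split A = D + L + U, D = diag(13.7, 10.1, 11.9, -9.5, 18.7, -11.5).
Jacobi: T = -D⁻¹(L+U), T[5,3] = -(2.6)/(-11.5) = +0.2261; T[5,5] = 0.
  T[0,:] = [+0.0000, -0.0803, -0.1971, -0.1095, -0.2774, -0.0511]
  T[1,:] = [+0.0297, +0.0000, -0.1980, +0.3069, +0.0792, -0.0990]
  T[2,:] = [-0.1849, +0.1345, +0.0000, -0.1345, +0.1597, +0.1008]
  T[3,:] = [-0.3474, +0.2316, +0.3053, +0.0000, +0.0842, +0.2105]
  T[4,:] = [-0.2032, +0.0963, -0.1283, +0.1016, +0.0000, -0.1872]
  T[5,:] = [-0.3391, +0.0870, -0.0261, +0.2261, +0.0348, +0.0000]
|λ(T)| sorted: 0.5034, 0.3577, 0.2768, 0.2768, 0.1351, 0.1351.
ρ(T) = max|λ| = 0.5034; 0.5034 < 1: convergent.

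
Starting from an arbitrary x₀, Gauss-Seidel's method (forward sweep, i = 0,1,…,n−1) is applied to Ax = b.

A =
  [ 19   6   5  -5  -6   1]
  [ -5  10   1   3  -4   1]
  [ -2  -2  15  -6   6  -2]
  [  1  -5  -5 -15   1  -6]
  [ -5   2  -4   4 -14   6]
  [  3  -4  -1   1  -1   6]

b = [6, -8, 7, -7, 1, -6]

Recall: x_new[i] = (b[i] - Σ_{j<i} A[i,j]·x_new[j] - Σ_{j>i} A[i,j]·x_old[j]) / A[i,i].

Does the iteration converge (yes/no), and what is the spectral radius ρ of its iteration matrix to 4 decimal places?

yes, ρ = 0.5153

A = D + L + U where D = diag(19, 10, 15, -15, -14, 6).
Gauss-Seidel: T = -(D+L)⁻¹U, row 0 first, T[0,4] = -(-6)/(19) = +0.3158; later rows by forward substitution.
  T[0,:] = [+0.0000 -0.3158 -0.2632 +0.2632 +0.3158 -0.0526]
  T[1,:] = [+0.0000 -0.1579 -0.2316 -0.1684 +0.5579 -0.1263]
  T[2,:] = [+0.0000 -0.0632 -0.0660 +0.4126 -0.2835 +0.1095]
  T[3,:] = [+0.0000 +0.0526 +0.0816 -0.0639 -0.0037 -0.3979]
  T[4,:] = [+0.0000 +0.1233 +0.1031 -0.2542 +0.0469 +0.2844]
  T[5,:] = [+0.0000 +0.0539 -0.0302 -0.2068 +0.1752 +0.0741]
eigenvalue magnitudes: 0.5153, 0.3941, 0.1922, 0.1922, 0.0240, 0.0000.
spectral radius ρ = 0.5153; 0.5153 < 1 ⇒ converges.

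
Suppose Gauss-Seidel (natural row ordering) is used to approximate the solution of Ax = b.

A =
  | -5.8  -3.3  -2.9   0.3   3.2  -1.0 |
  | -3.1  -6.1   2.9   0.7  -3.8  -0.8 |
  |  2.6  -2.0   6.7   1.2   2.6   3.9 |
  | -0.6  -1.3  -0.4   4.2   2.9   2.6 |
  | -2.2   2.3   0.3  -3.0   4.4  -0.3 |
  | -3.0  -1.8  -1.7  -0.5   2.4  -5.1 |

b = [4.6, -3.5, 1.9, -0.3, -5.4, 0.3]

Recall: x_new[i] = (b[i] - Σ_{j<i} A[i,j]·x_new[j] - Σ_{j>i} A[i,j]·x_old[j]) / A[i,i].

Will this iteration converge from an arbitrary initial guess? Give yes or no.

Diagonal D = diag(-5.8, -6.1, 6.7, 4.2, 4.4, -5.1); L, U strict lower/upper.
GS T = -(D+L)⁻¹U: row 0 first, T[0,1] = -(-3.3)/(-5.8) = -0.5690; later rows by forward substitution.
  T[0,:] = [+0.0000 -0.5690 -0.5000 +0.0517 +0.5517 -0.1724]
  T[1,:] = [+0.0000 +0.2891 +0.7295 +0.0885 -0.9033 -0.0435]
  T[2,:] = [+0.0000 +0.3071 +0.4118 -0.1728 -0.8718 -0.5282]
  T[3,:] = [+0.0000 +0.0375 +0.1936 +0.0183 -0.9743 -0.7075]
  T[4,:] = [+0.0000 -0.4310 -0.5274 +0.0039 +0.1432 -0.4416]
  T[5,:] = [+0.0000 -0.0762 -0.3678 -0.0040 +0.4478 +0.1544]
|roots of det(T-λI)|: 1.4493, 0.4914, 0.1485, 0.1126, 0.1126, 0.0000.
ρ(T) = max|λ| = 1.4493; 1.4493 > 1, so it fails to converge.

no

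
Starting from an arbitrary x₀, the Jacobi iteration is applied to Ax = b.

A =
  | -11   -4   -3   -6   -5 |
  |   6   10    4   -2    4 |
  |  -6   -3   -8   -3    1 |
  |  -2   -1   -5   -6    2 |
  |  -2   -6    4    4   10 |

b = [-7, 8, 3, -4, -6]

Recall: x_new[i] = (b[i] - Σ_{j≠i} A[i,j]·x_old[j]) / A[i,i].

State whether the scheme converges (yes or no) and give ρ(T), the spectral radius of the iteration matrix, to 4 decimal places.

Split A = D + L + U, D = diag(-11, 10, -8, -6, 10).
Jacobi T = -D⁻¹(L+U): T[3,1] = -(-1)/(-6) = -0.1667; T[3,3] = 0.
  T[0,:] = [+0.0000  -0.3636  -0.2727  -0.5455  -0.4545]
  T[1,:] = [-0.6000  +0.0000  -0.4000  +0.2000  -0.4000]
  T[2,:] = [-0.7500  -0.3750  +0.0000  -0.3750  +0.1250]
  T[3,:] = [-0.3333  -0.1667  -0.8333  +0.0000  +0.3333]
  T[4,:] = [+0.2000  +0.6000  -0.4000  -0.4000  +0.0000]
|eigenvalues of T|: 1.2445, 0.7551, 0.7551, 0.6834, 0.6834.
spectral radius ρ = 1.2445; 1.2445 > 1 ⇒ diverges.

no, ρ = 1.2445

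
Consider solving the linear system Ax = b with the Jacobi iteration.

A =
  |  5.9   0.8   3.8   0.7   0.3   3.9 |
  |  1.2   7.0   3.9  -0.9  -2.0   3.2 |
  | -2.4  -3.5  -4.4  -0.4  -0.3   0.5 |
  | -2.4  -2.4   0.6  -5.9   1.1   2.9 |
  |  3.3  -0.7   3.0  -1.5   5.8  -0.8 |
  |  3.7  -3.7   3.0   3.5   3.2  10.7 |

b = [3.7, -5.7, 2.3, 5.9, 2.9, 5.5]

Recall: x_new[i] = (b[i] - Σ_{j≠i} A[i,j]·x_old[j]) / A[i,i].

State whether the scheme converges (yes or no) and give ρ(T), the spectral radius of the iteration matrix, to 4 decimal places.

Write A = D+L+U with D = diag(5.9, 7, -4.4, -5.9, 5.8, 10.7).
T_J = -D⁻¹(L+U): T[0,1] = -(0.8)/(5.9) = -0.1356; T[0,0] = 0.
  T[0,:] = [+0.0000 -0.1356 -0.6441 -0.1186 -0.0508 -0.6610]
  T[1,:] = [-0.1714 +0.0000 -0.5571 +0.1286 +0.2857 -0.4571]
  T[2,:] = [-0.5455 -0.7955 +0.0000 -0.0909 -0.0682 +0.1136]
  T[3,:] = [-0.4068 -0.4068 +0.1017 +0.0000 +0.1864 +0.4915]
  T[4,:] = [-0.5690 +0.1207 -0.5172 +0.2586 +0.0000 +0.1379]
  T[5,:] = [-0.3458 +0.3458 -0.2804 -0.3271 -0.2991 +0.0000]
moduli |λ_i(T)| = 1.1275, 0.6526, 0.5071, 0.5071, 0.3638, 0.3013.
spectral radius ρ = 1.1275; 1.1275 > 1 ⇒ diverges.

no, ρ = 1.1275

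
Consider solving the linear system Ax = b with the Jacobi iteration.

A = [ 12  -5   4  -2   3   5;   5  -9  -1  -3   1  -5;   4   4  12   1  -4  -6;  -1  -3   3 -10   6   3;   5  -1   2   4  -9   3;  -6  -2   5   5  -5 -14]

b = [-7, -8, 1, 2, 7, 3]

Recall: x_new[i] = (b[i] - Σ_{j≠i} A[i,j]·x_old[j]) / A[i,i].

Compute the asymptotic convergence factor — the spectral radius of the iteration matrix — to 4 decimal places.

1.2322

Let D = diag(12, -9, 12, -10, -9, -14); L, U the strict triangles.
Jacobi T = -D⁻¹(L+U): T[0,4] = -(3)/(12) = -0.2500; T[0,0] = 0.
  T[0,:] = [+0.0000  +0.4167  -0.3333  +0.1667  -0.2500  -0.4167]
  T[1,:] = [+0.5556  +0.0000  -0.1111  -0.3333  +0.1111  -0.5556]
  T[2,:] = [-0.3333  -0.3333  +0.0000  -0.0833  +0.3333  +0.5000]
  T[3,:] = [-0.1000  -0.3000  +0.3000  +0.0000  +0.6000  +0.3000]
  T[4,:] = [+0.5556  -0.1111  +0.2222  +0.4444  +0.0000  +0.3333]
  T[5,:] = [-0.4286  -0.1429  +0.3571  +0.3571  -0.3571  +0.0000]
|λ(T)| sorted: 1.2322, 0.6785, 0.6785, 0.5072, 0.4482, 0.1624.
spectral radius ρ = 1.2322; 1.2322 > 1, so it fails to converge.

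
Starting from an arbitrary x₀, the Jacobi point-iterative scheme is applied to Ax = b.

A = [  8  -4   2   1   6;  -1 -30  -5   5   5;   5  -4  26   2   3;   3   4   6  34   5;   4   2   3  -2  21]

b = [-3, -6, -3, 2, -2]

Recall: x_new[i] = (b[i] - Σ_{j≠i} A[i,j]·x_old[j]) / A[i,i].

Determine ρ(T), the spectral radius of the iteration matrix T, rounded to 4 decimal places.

Write A = D+L+U with D = diag(8, -30, 26, 34, 21).
Jacobi: T = -D⁻¹(L+U), T[2,0] = -(5)/(26) = -0.1923; T[2,2] = 0.
  T[0,:] = [+0.0000  +0.5000  -0.2500  -0.1250  -0.7500]
  T[1,:] = [-0.0333  +0.0000  -0.1667  +0.1667  +0.1667]
  T[2,:] = [-0.1923  +0.1538  +0.0000  -0.0769  -0.1154]
  T[3,:] = [-0.0882  -0.1176  -0.1765  +0.0000  -0.1471]
  T[4,:] = [-0.1905  -0.0952  -0.1429  +0.0952  +0.0000]
|eigenvalues of T|: 0.5259, 0.3543, 0.2920, 0.2920, 0.0450.
ρ = 0.5259; 0.5259 < 1, so it converges for any x₀.

0.5259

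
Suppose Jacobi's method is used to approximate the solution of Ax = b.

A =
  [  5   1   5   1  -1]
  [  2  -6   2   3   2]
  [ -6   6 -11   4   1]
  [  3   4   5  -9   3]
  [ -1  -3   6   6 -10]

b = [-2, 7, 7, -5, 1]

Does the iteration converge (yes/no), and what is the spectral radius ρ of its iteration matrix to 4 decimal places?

Diagonal D = diag(5, -6, -11, -9, -10); L, U strict lower/upper.
Jacobi: T = -D⁻¹(L+U), T[2,4] = -(1)/(-11) = +0.0909; T[2,2] = 0.
  T[0,:] = [+0.0000 -0.2000 -1.0000 -0.2000 +0.2000]
  T[1,:] = [+0.3333 +0.0000 +0.3333 +0.5000 +0.3333]
  T[2,:] = [-0.5455 +0.5455 +0.0000 +0.3636 +0.0909]
  T[3,:] = [+0.3333 +0.4444 +0.5556 +0.0000 +0.3333]
  T[4,:] = [-0.1000 -0.3000 +0.6000 +0.6000 +0.0000]
moduli |λ_i(T)| = 1.1347, 0.9098, 0.5521, 0.3329, 0.3329.
ρ(T) = max|λ| = 1.1347; 1.1347 > 1 ⇒ diverges.

no, ρ = 1.1347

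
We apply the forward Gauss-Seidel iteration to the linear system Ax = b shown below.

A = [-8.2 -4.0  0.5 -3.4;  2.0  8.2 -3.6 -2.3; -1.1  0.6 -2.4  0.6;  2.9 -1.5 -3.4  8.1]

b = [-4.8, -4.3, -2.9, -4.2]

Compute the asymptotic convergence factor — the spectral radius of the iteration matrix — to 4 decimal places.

0.8673

Diagonal D = diag(-8.2, 8.2, -2.4, 8.1); L, U strict lower/upper.
T_GS = -(D+L)⁻¹U: row 0 first, T[0,1] = -(-4)/(-8.2) = -0.4878; later rows by forward substitution.
  T[0,:] = [+0.0000  -0.4878  +0.0610  -0.4146]
  T[1,:] = [+0.0000  +0.1190  +0.4242  +0.3816]
  T[2,:] = [+0.0000  +0.2533  +0.0781  +0.5354]
  T[3,:] = [+0.0000  +0.3030  +0.0895  +0.4439]
|λ(T)| sorted: 0.8673, 0.1487, 0.1487, 0.0000.
spectral radius ρ = 0.8673; 0.8673 < 1: convergent.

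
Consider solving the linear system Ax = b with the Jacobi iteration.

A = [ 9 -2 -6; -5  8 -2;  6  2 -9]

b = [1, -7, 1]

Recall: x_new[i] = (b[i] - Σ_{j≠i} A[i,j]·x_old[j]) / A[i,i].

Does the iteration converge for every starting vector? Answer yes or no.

Write A = D+L+U with D = diag(9, 8, -9).
Jacobi T = -D⁻¹(L+U): T[1,2] = -(-2)/(8) = +0.2500; T[1,1] = 0.
  T[0,:] = [+0.0000  +0.2222  +0.6667]
  T[1,:] = [+0.6250  +0.0000  +0.2500]
  T[2,:] = [+0.6667  +0.2222  +0.0000]
|roots of det(T-λI)|: 0.8861, 0.6667, 0.2194.
ρ = 0.8861; 0.8861 < 1, so it converges for any x₀.

yes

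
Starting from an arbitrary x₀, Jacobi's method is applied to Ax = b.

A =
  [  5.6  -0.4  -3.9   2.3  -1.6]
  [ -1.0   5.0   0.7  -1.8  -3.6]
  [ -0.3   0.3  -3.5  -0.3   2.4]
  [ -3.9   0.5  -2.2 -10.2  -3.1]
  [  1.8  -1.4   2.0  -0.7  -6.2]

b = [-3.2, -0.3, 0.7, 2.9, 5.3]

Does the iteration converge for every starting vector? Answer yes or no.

yes

Split A = D + L + U, D = diag(5.6, 5, -3.5, -10.2, -6.2).
Jacobi T = -D⁻¹(L+U): T[3,1] = -(0.5)/(-10.2) = +0.0490; T[3,3] = 0.
  T[0,:] = [+0.0000 +0.0714 +0.6964 -0.4107 +0.2857]
  T[1,:] = [+0.2000 +0.0000 -0.1400 +0.3600 +0.7200]
  T[2,:] = [-0.0857 +0.0857 +0.0000 -0.0857 +0.6857]
  T[3,:] = [-0.3824 +0.0490 -0.2157 +0.0000 -0.3039]
  T[4,:] = [+0.2903 -0.2258 +0.3226 -0.1129 +0.0000]
|eigenvalues of T|: 0.8257, 0.5774, 0.5774, 0.1825, 0.1825.
ρ(T) = max|λ| = 0.8257; 0.8257 < 1 ⇒ converges.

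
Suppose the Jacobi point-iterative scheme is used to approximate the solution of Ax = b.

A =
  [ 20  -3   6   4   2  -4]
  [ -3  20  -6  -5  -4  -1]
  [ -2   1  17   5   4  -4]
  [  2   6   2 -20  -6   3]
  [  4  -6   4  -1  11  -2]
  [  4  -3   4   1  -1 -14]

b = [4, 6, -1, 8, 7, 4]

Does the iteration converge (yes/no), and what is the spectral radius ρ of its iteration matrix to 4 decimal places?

yes, ρ = 0.8345

Let D = diag(20, 20, 17, -20, 11, -14); L, U the strict triangles.
T_J = -D⁻¹(L+U): T[0,5] = -(-4)/(20) = +0.2000; T[0,0] = 0.
  T[0,:] = [+0.0000, +0.1500, -0.3000, -0.2000, -0.1000, +0.2000]
  T[1,:] = [+0.1500, +0.0000, +0.3000, +0.2500, +0.2000, +0.0500]
  T[2,:] = [+0.1176, -0.0588, +0.0000, -0.2941, -0.2353, +0.2353]
  T[3,:] = [+0.1000, +0.3000, +0.1000, +0.0000, -0.3000, +0.1500]
  T[4,:] = [-0.3636, +0.5455, -0.3636, +0.0909, +0.0000, +0.1818]
  T[5,:] = [+0.2857, -0.2143, +0.2857, +0.0714, -0.0714, +0.0000]
|eigenvalues of T|: 0.8345, 0.5056, 0.5056, 0.1556, 0.1147, 0.1147.
ρ = 0.8345; 0.8345 < 1 ⇒ converges.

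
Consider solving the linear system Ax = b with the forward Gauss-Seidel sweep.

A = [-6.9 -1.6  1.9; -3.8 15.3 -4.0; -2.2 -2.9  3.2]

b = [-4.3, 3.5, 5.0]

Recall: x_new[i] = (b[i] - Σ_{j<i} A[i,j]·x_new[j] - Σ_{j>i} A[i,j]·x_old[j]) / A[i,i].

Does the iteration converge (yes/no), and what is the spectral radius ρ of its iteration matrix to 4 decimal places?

yes, ρ = 0.2837

A = D + L + U where D = diag(-6.9, 15.3, 3.2).
GS T = -(D+L)⁻¹U: row 0 first, T[0,1] = -(-1.6)/(-6.9) = -0.2319; later rows by forward substitution.
  T[0,:] = [+0.0000  -0.2319  +0.2754]
  T[1,:] = [+0.0000  -0.0576  +0.3298]
  T[2,:] = [+0.0000  -0.2116  +0.4882]
|roots of det(T-λI)|: 0.2837, 0.1469, 0.0000.
ρ(T) = max|λ| = 0.2837; 0.2837 < 1: convergent.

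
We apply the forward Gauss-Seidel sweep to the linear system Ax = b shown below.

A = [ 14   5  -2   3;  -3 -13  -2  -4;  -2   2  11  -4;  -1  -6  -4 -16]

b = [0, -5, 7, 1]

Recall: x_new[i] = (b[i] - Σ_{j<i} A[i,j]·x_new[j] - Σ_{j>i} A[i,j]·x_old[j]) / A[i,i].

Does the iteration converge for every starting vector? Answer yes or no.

Write A = D+L+U with D = diag(14, -13, 11, -16).
T_GS = -(D+L)⁻¹U: row 0 first, T[0,3] = -(3)/(14) = -0.2143; later rows by forward substitution.
  T[0,:] = [+0.0000  -0.3571  +0.1429  -0.2143]
  T[1,:] = [+0.0000  +0.0824  -0.1868  -0.2582]
  T[2,:] = [+0.0000  -0.0799  +0.0599  +0.3716]
  T[3,:] = [+0.0000  +0.0114  +0.0461  +0.0173]
|λ(T)| sorted: 0.2305, 0.1171, 0.0463, 0.0000.
spectral radius ρ = 0.2305; 0.2305 < 1: convergent.

yes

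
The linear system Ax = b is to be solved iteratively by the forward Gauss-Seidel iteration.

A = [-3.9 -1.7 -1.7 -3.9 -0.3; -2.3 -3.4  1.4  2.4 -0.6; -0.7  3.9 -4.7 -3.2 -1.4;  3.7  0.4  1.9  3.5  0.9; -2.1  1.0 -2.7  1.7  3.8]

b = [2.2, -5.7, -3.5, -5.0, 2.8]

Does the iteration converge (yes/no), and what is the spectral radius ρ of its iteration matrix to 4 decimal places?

no, ρ = 1.3788

Write A = D+L+U with D = diag(-3.9, -3.4, -4.7, 3.5, 3.8).
Gauss-Seidel: T = -(D+L)⁻¹U, row 0 first, T[0,4] = -(-0.3)/(-3.9) = -0.0769; later rows by forward substitution.
  T[0,:] = [+0.0000  -0.4359  -0.4359  -1.0000  -0.0769]
  T[1,:] = [+0.0000  +0.2949  +0.7066  +1.3824  -0.1244]
  T[2,:] = [+0.0000  +0.3096  +0.6513  +0.6151  -0.3897]
  T[3,:] = [+0.0000  +0.2590  +0.0265  +0.5652  +0.0499]
  T[4,:] = [+0.0000  -0.2144  +0.0240  -0.7322  -0.3090]
moduli |λ_i(T)| = 1.3788, 0.2666, 0.2640, 0.1789, 0.0000.
ρ(T) = max|λ| = 1.3788; 1.3788 > 1, so it fails to converge.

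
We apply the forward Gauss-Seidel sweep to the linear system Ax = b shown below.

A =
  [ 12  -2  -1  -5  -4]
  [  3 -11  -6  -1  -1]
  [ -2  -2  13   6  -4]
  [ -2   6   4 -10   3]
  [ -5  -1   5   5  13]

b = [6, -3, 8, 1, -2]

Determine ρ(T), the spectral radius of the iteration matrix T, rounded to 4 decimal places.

Let D = diag(12, -11, 13, -10, 13); L, U the strict triangles.
GS T = -(D+L)⁻¹U: row 0 first, T[0,3] = -(-5)/(12) = +0.4167; later rows by forward substitution.
  T[0,:] = [+0.0000, +0.1667, +0.0833, +0.4167, +0.3333]
  T[1,:] = [+0.0000, +0.0455, -0.5227, +0.0227, +0.0000]
  T[2,:] = [+0.0000, +0.0326, -0.0676, -0.3939, +0.3590]
  T[3,:] = [+0.0000, +0.0070, -0.3573, -0.2273, +0.3769]
  T[4,:] = [+0.0000, +0.0524, +0.1553, +0.4009, -0.1548]
|λ(T)| sorted: 0.8417, 0.1829, 0.1773, 0.1773, 0.0000.
ρ = 0.8417; 0.8417 < 1 ⇒ converges.

0.8417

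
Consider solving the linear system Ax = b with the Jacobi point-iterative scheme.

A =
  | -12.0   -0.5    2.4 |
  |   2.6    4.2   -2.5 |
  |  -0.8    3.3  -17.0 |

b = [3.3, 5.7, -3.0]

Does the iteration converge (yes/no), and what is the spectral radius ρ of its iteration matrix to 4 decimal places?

Let D = diag(-12, 4.2, -17); L, U the strict triangles.
Jacobi: T = -D⁻¹(L+U), T[0,1] = -(-0.5)/(-12) = -0.0417; T[0,0] = 0.
  T[0,:] = [+0.0000  -0.0417  +0.2000]
  T[1,:] = [-0.6190  +0.0000  +0.5952]
  T[2,:] = [-0.0471  +0.1941  +0.0000]
|roots of det(T-λI)|: 0.4302, 0.2305, 0.2305.
ρ = 0.4302; 0.4302 < 1, so it converges for any x₀.

yes, ρ = 0.4302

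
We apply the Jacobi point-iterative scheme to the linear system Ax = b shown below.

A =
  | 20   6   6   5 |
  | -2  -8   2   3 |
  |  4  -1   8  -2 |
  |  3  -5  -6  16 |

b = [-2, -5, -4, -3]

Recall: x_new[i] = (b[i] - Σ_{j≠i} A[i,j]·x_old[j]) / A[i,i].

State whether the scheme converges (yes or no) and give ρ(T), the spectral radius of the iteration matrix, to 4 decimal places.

A = D + L + U where D = diag(20, -8, 8, 16).
T_J = -D⁻¹(L+U): T[2,0] = -(4)/(8) = -0.5000; T[2,2] = 0.
  T[0,:] = [+0.0000  -0.3000  -0.3000  -0.2500]
  T[1,:] = [-0.2500  +0.0000  +0.2500  +0.3750]
  T[2,:] = [-0.5000  +0.1250  +0.0000  +0.2500]
  T[3,:] = [-0.1875  +0.3125  +0.3750  +0.0000]
|roots of det(T-λI)|: 0.8683, 0.4417, 0.2268, 0.2268.
spectral radius ρ = 0.8683; 0.8683 < 1: convergent.

yes, ρ = 0.8683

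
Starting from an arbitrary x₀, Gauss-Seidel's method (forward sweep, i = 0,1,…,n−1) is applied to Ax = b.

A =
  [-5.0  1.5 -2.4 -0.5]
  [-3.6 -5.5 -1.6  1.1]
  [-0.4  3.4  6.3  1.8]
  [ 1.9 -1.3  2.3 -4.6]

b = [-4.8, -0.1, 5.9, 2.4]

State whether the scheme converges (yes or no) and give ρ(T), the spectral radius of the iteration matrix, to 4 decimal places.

Diagonal D = diag(-5, -5.5, 6.3, -4.6); L, U strict lower/upper.
Gauss-Seidel: T = -(D+L)⁻¹U, row 0 first, T[0,3] = -(-0.5)/(-5) = -0.1000; later rows by forward substitution.
  T[0,:] = [+0.0000  +0.3000  -0.4800  -0.1000]
  T[1,:] = [+0.0000  -0.1964  +0.0233  +0.2655]
  T[2,:] = [+0.0000  +0.1250  -0.0430  -0.4353]
  T[3,:] = [+0.0000  +0.2419  -0.2264  -0.3340]
|roots of det(T-λI)|: 0.6662, 0.1791, 0.0863, 0.0000.
ρ = 0.6662; 0.6662 < 1: convergent.

yes, ρ = 0.6662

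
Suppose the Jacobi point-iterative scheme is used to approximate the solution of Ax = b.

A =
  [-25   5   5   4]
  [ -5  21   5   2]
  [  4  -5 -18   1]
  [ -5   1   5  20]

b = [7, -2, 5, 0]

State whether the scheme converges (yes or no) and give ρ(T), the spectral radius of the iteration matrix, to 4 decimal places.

yes, ρ = 0.5277

A = D + L + U where D = diag(-25, 21, -18, 20).
Jacobi T = -D⁻¹(L+U): T[3,2] = -(5)/(20) = -0.2500; T[3,3] = 0.
  T[0,:] = [+0.0000  +0.2000  +0.2000  +0.1600]
  T[1,:] = [+0.2381  +0.0000  -0.2381  -0.0952]
  T[2,:] = [+0.2222  -0.2778  +0.0000  +0.0556]
  T[3,:] = [+0.2500  -0.0500  -0.2500  +0.0000]
moduli |λ_i(T)| = 0.5277, 0.2163, 0.2163, 0.0997.
ρ(T) = max|λ| = 0.5277; 0.5277 < 1, so it converges for any x₀.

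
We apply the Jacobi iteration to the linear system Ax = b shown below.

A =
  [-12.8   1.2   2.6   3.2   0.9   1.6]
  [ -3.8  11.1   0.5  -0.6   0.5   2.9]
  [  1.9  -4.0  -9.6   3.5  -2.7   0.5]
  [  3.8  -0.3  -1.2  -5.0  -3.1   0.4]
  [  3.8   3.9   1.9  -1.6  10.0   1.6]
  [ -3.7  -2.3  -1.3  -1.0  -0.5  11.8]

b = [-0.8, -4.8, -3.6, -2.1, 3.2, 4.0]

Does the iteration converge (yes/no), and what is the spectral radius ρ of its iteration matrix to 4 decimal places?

yes, ρ = 0.7056

Write A = D+L+U with D = diag(-12.8, 11.1, -9.6, -5, 10, 11.8).
T_J = -D⁻¹(L+U): T[5,3] = -(-1)/(11.8) = +0.0847; T[5,5] = 0.
  T[0,:] = [+0.0000, +0.0938, +0.2031, +0.2500, +0.0703, +0.1250]
  T[1,:] = [+0.3423, +0.0000, -0.0450, +0.0541, -0.0450, -0.2613]
  T[2,:] = [+0.1979, -0.4167, +0.0000, +0.3646, -0.2813, +0.0521]
  T[3,:] = [+0.7600, -0.0600, -0.2400, +0.0000, -0.6200, +0.0800]
  T[4,:] = [-0.3800, -0.3900, -0.1900, +0.1600, +0.0000, -0.1600]
  T[5,:] = [+0.3136, +0.1949, +0.1102, +0.0847, +0.0424, +0.0000]
|eigenvalues of T|: 0.7056, 0.5420, 0.5420, 0.3420, 0.0861, 0.0861.
ρ = 0.7056; 0.7056 < 1: convergent.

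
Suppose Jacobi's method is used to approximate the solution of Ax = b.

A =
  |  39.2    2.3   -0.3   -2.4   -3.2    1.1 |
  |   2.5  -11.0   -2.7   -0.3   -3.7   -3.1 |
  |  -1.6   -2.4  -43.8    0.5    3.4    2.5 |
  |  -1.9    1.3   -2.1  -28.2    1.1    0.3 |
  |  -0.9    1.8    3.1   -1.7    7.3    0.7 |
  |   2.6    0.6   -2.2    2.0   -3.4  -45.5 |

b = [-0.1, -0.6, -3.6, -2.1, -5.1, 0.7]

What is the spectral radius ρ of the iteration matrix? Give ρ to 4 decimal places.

0.3273

Write A = D+L+U with D = diag(39.2, -11, -43.8, -28.2, 7.3, -45.5).
T_J = -D⁻¹(L+U): T[4,1] = -(1.8)/(7.3) = -0.2466; T[4,4] = 0.
  T[0,:] = [+0.0000 -0.0587 +0.0077 +0.0612 +0.0816 -0.0281]
  T[1,:] = [+0.2273 +0.0000 -0.2455 -0.0273 -0.3364 -0.2818]
  T[2,:] = [-0.0365 -0.0548 +0.0000 +0.0114 +0.0776 +0.0571]
  T[3,:] = [-0.0674 +0.0461 -0.0745 +0.0000 +0.0390 +0.0106]
  T[4,:] = [+0.1233 -0.2466 -0.4247 +0.2329 +0.0000 -0.0959]
  T[5,:] = [+0.0571 +0.0132 -0.0484 +0.0440 -0.0747 +0.0000]
|eigenvalues of T|: 0.3273, 0.1914, 0.1914, 0.0396, 0.0287, 0.0198.
spectral radius ρ = 0.3273; 0.3273 < 1 ⇒ converges.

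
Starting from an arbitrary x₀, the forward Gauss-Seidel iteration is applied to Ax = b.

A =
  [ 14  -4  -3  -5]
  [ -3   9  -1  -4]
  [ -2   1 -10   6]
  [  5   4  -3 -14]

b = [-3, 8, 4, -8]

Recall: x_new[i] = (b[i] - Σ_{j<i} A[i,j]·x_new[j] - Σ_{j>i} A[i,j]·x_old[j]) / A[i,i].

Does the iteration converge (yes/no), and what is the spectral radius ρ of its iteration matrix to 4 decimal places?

yes, ρ = 0.5240

Write A = D+L+U with D = diag(14, 9, -10, -14).
GS T = -(D+L)⁻¹U: row 0 first, T[0,3] = -(-5)/(14) = +0.3571; later rows by forward substitution.
  T[0,:] = [+0.0000  +0.2857  +0.2143  +0.3571]
  T[1,:] = [+0.0000  +0.0952  +0.1825  +0.5635]
  T[2,:] = [+0.0000  -0.0476  -0.0246  +0.5849]
  T[3,:] = [+0.0000  +0.1395  +0.1340  +0.1632]
moduli |λ_i(T)| = 0.5240, 0.2349, 0.0553, 0.0000.
spectral radius ρ = 0.5240; 0.5240 < 1: convergent.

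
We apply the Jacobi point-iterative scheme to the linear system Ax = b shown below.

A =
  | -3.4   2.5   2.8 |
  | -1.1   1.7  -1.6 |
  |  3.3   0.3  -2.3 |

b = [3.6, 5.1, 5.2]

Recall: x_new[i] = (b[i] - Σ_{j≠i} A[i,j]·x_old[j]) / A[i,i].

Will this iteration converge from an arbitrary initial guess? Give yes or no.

Let D = diag(-3.4, 1.7, -2.3); L, U the strict triangles.
Jacobi: T = -D⁻¹(L+U), T[2,0] = -(3.3)/(-2.3) = +1.4348; T[2,2] = 0.
  T[0,:] = [+0.0000  +0.7353  +0.8235]
  T[1,:] = [+0.6471  +0.0000  +0.9412]
  T[2,:] = [+1.4348  +0.1304  +0.0000]
eigenvalue magnitudes: 1.5677, 0.8232, 0.8232.
spectral radius ρ = 1.5677; 1.5677 > 1 ⇒ diverges.

no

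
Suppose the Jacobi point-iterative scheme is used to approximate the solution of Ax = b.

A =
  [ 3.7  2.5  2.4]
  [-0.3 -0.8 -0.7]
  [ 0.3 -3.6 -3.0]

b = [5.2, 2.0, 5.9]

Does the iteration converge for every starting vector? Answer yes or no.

no

Let D = diag(3.7, -0.8, -3); L, U the strict triangles.
Jacobi T = -D⁻¹(L+U): T[1,0] = -(-0.3)/(-0.8) = -0.3750; T[1,1] = 0.
  T[0,:] = [+0.0000 -0.6757 -0.6486]
  T[1,:] = [-0.3750 +0.0000 -0.8750]
  T[2,:] = [+0.1000 -1.2000 +0.0000]
moduli |λ_i(T)| = 1.1971, 1.0032, 0.1938.
ρ = 1.1971; 1.1971 > 1 ⇒ diverges.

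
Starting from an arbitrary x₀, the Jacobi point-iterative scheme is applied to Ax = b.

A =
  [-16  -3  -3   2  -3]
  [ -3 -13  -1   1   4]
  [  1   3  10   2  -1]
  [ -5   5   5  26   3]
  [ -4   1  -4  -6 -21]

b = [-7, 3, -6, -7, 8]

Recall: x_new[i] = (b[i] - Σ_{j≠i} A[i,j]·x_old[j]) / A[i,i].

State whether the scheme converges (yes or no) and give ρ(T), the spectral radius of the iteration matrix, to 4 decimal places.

yes, ρ = 0.5055

A = D + L + U where D = diag(-16, -13, 10, 26, -21).
Jacobi: T = -D⁻¹(L+U), T[2,1] = -(3)/(10) = -0.3000; T[2,2] = 0.
  T[0,:] = [+0.0000, -0.1875, -0.1875, +0.1250, -0.1875]
  T[1,:] = [-0.2308, +0.0000, -0.0769, +0.0769, +0.3077]
  T[2,:] = [-0.1000, -0.3000, +0.0000, -0.2000, +0.1000]
  T[3,:] = [+0.1923, -0.1923, -0.1923, +0.0000, -0.1154]
  T[4,:] = [-0.1905, +0.0476, -0.1905, -0.2857, +0.0000]
eigenvalue magnitudes: 0.5055, 0.3502, 0.3502, 0.2426, 0.2237.
ρ(T) = max|λ| = 0.5055; 0.5055 < 1, so it converges for any x₀.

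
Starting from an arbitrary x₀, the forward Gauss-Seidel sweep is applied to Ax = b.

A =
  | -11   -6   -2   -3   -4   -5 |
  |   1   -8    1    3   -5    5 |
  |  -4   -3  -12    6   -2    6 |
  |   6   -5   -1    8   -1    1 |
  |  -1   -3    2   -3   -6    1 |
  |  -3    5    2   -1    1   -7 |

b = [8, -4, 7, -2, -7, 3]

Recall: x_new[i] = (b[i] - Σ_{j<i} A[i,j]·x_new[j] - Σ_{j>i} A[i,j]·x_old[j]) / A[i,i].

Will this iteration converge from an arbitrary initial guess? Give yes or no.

Let D = diag(-11, -8, -12, 8, -6, -7); L, U the strict triangles.
GS T = -(D+L)⁻¹U: row 0 first, T[0,5] = -(-5)/(-11) = -0.4545; later rows by forward substitution.
  T[0,:] = [+0.0000  -0.5455  -0.1818  -0.2727  -0.3636  -0.4545]
  T[1,:] = [+0.0000  -0.0682  +0.1023  +0.3409  -0.6705  +0.5682]
  T[2,:] = [+0.0000  +0.1989  +0.0350  +0.5057  +0.1222  +0.5095]
  T[3,:] = [+0.0000  +0.3913  +0.2047  +0.4808  -0.0060  +0.6347]
  T[4,:] = [+0.0000  -0.0044  -0.1115  -0.1969  +0.4396  -0.1892]
  T[5,:] = [+0.0000  +0.1854  +0.1158  +0.4081  -0.2245  +0.6285]
|λ(T)| sorted: 1.4782, 0.1956, 0.1565, 0.1565, 0.0430, 0.0000.
ρ = 1.4782; 1.4782 > 1 ⇒ diverges.

no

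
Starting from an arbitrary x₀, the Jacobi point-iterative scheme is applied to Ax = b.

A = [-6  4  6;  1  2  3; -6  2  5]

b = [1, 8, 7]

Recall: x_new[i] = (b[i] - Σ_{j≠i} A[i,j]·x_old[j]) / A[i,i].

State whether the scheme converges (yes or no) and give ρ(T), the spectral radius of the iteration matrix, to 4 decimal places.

no, ρ = 1.4659

Split A = D + L + U, D = diag(-6, 2, 5).
Jacobi: T = -D⁻¹(L+U), T[2,1] = -(2)/(5) = -0.4000; T[2,2] = 0.
  T[0,:] = [+0.0000, +0.6667, +1.0000]
  T[1,:] = [-0.5000, +0.0000, -1.5000]
  T[2,:] = [+1.2000, -0.4000, +0.0000]
|λ(T)| sorted: 1.4659, 0.8259, 0.8259.
ρ(T) = max|λ| = 1.4659; 1.4659 > 1: divergent.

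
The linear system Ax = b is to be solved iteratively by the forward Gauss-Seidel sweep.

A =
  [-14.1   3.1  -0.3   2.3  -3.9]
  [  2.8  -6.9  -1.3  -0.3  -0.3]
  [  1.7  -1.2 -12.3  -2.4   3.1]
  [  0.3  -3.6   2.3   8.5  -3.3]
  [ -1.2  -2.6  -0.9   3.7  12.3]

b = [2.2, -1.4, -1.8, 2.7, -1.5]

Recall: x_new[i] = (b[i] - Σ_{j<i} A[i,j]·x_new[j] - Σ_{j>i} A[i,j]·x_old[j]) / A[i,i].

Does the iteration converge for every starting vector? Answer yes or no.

Write A = D+L+U with D = diag(-14.1, -6.9, -12.3, 8.5, 12.3).
Gauss-Seidel: T = -(D+L)⁻¹U, row 0 first, T[0,3] = -(2.3)/(-14.1) = +0.1631; later rows by forward substitution.
  T[0,:] = [+0.0000 +0.2199 -0.0213 +0.1631 -0.2766]
  T[1,:] = [+0.0000 +0.0892 -0.1970 +0.0227 -0.1557]
  T[2,:] = [+0.0000 +0.0217 +0.0163 -0.1748 +0.2290]
  T[3,:] = [+0.0000 +0.0242 -0.0871 +0.0512 +0.2701]
  T[4,:] = [+0.0000 +0.0346 -0.0163 -0.0075 -0.1244]
|roots of det(T-λI)|: 0.1836, 0.1339, 0.1116, 0.1116, 0.0000.
spectral radius ρ = 0.1836; 0.1836 < 1, so it converges for any x₀.

yes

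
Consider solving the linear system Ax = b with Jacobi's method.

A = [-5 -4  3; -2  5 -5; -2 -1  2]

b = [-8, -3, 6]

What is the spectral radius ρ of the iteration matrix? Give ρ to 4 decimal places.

Write A = D+L+U with D = diag(-5, 5, 2).
Jacobi T = -D⁻¹(L+U): T[0,1] = -(-4)/(-5) = -0.8000; T[0,0] = 0.
  T[0,:] = [+0.0000 -0.8000 +0.6000]
  T[1,:] = [+0.4000 +0.0000 +1.0000]
  T[2,:] = [+1.0000 +0.5000 +0.0000]
|eigenvalues of T|: 1.1673, 0.7632, 0.7632.
ρ = 1.1673; 1.1673 > 1 ⇒ diverges.

1.1673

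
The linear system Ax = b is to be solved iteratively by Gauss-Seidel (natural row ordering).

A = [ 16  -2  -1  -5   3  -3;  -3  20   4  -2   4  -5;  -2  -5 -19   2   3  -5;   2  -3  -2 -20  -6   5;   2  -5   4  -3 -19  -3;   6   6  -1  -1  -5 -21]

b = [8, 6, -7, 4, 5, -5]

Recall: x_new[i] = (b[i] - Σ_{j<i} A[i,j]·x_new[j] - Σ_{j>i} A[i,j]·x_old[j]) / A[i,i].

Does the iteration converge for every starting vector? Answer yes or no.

Split A = D + L + U, D = diag(16, 20, -19, -20, -19, -21).
GS T = -(D+L)⁻¹U: row 0 first, T[0,3] = -(-5)/(16) = +0.3125; later rows by forward substitution.
  T[0,:] = [+0.0000  +0.1250  +0.0625  +0.3125  -0.1875  +0.1875]
  T[1,:] = [+0.0000  +0.0188  -0.1906  +0.1469  -0.2281  +0.2781]
  T[2,:] = [+0.0000  -0.0181  +0.0436  +0.0337  +0.2377  -0.3561]
  T[3,:] = [+0.0000  +0.0115  +0.0305  +0.0058  -0.3083  +0.2626]
  T[4,:] = [+0.0000  +0.0026  +0.0611  +0.0004  +0.1390  -0.3278]
  T[5,:] = [+0.0000  +0.0408  -0.0547  +0.1293  -0.1485  +0.2155]
|λ(T)| sorted: 0.5794, 0.1108, 0.1108, 0.1011, 0.0495, 0.0000.
ρ(T) = max|λ| = 0.5794; 0.5794 < 1: convergent.

yes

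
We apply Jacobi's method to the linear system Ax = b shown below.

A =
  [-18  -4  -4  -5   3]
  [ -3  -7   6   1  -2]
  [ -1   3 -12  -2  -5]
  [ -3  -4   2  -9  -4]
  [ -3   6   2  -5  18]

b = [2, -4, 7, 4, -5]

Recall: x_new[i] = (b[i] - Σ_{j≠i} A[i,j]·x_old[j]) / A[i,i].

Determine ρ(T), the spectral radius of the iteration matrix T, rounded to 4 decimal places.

Let D = diag(-18, -7, -12, -9, 18); L, U the strict triangles.
Jacobi T = -D⁻¹(L+U): T[1,0] = -(-3)/(-7) = -0.4286; T[1,1] = 0.
  T[0,:] = [+0.0000  -0.2222  -0.2222  -0.2778  +0.1667]
  T[1,:] = [-0.4286  +0.0000  +0.8571  +0.1429  -0.2857]
  T[2,:] = [-0.0833  +0.2500  +0.0000  -0.1667  -0.4167]
  T[3,:] = [-0.3333  -0.4444  +0.2222  +0.0000  -0.4444]
  T[4,:] = [+0.1667  -0.3333  -0.1111  +0.2778  +0.0000]
moduli |λ_i(T)| = 0.8747, 0.4995, 0.4995, 0.4866, 0.0830.
ρ(T) = max|λ| = 0.8747; 0.8747 < 1 ⇒ converges.

0.8747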